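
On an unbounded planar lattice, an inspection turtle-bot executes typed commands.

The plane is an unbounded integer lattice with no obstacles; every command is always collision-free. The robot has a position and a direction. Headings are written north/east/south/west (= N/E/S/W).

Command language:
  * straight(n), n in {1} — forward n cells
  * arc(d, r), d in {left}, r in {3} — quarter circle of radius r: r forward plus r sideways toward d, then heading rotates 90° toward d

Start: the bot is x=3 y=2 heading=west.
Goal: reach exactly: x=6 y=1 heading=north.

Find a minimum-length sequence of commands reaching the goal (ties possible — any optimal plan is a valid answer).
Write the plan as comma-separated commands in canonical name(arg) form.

begin: x=3 y=2 heading=west
[1] after arc(left, 3): x=0 y=-1 heading=south
[2] after arc(left, 3): x=3 y=-4 heading=east
[3] after arc(left, 3): x=6 y=-1 heading=north
[4] after straight(1): x=6 y=0 heading=north
[5] after straight(1): x=6 y=1 heading=north
shorter routes all fall short; 5 is best.

arc(left, 3), arc(left, 3), arc(left, 3), straight(1), straight(1)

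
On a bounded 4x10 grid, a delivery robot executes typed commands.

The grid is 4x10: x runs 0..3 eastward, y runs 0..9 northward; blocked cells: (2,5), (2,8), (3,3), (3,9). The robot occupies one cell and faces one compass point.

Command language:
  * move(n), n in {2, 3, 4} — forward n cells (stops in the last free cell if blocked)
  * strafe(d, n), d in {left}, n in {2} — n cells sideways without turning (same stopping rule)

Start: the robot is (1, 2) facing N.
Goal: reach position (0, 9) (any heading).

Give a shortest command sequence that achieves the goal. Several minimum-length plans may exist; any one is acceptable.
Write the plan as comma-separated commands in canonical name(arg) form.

t0: (1, 2) facing N
t=1 move(4) ⇒ (1, 6) facing N
t=2 move(4) ⇒ (1, 9) facing N
t=3 strafe(left, 2) ⇒ (0, 9) facing N
minimal: 3 command(s), checked below 3.

move(4), move(4), strafe(left, 2)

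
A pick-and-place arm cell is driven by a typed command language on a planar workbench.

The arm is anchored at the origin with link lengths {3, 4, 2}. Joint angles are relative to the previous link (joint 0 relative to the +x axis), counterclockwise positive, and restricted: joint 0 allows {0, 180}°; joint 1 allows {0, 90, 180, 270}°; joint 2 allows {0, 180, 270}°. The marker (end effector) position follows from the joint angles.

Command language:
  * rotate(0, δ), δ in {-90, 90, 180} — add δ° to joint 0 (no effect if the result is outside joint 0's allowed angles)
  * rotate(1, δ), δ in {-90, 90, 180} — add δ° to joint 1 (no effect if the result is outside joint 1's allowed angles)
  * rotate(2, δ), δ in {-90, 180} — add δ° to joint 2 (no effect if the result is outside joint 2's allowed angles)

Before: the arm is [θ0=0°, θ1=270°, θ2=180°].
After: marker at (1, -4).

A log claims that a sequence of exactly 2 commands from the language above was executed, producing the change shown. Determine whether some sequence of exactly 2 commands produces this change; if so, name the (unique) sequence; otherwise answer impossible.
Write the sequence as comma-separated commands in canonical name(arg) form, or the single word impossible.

rotate(2, 180), rotate(2, -90)

key: running rotate(2, -90) before rotate(2, 180) would end elsewhere — order is forced
from: [θ0=0°, θ1=270°, θ2=180°]
step 1 (rotate(2, 180)): [θ0=0°, θ1=270°, θ2=0°]
step 2 (rotate(2, -90)): [θ0=0°, θ1=270°, θ2=270°]
uniquely the one of 64 2-step routes that fits.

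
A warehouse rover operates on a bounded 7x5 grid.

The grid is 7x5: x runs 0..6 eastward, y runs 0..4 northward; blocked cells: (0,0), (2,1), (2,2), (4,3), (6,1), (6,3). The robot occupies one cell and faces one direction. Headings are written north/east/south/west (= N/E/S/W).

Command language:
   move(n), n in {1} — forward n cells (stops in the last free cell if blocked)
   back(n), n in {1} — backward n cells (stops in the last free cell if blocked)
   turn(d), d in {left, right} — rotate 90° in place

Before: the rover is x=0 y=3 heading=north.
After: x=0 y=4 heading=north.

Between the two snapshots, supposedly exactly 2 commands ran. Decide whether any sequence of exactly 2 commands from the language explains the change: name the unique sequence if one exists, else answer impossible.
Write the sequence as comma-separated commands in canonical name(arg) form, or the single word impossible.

move(1), move(1)

key: the second move(1) runs into the grid edge before its full distance
from: x=0 y=3 heading=north
[1] after move(1): x=0 y=4 heading=north
[2] after move(1): x=0 y=4 heading=north
no rival 2-sequence matches.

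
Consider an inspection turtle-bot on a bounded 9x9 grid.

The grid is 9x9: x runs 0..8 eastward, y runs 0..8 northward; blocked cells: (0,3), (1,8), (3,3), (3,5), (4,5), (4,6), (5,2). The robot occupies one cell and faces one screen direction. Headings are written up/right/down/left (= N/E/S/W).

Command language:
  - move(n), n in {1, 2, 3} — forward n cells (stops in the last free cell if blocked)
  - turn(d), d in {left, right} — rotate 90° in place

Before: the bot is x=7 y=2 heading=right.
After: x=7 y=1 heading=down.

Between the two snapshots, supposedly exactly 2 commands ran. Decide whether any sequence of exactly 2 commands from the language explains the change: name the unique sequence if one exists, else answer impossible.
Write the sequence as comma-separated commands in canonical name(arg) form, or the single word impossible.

turn(right), move(1)

key: position moved to (7,1) AND the heading swung to S — translation plus rotation needed
from: x=7 y=2 heading=right
t=1 turn(right) ⇒ x=7 y=2 heading=down
t=2 move(1) ⇒ x=7 y=1 heading=down
all 25 alternatives checked — unique.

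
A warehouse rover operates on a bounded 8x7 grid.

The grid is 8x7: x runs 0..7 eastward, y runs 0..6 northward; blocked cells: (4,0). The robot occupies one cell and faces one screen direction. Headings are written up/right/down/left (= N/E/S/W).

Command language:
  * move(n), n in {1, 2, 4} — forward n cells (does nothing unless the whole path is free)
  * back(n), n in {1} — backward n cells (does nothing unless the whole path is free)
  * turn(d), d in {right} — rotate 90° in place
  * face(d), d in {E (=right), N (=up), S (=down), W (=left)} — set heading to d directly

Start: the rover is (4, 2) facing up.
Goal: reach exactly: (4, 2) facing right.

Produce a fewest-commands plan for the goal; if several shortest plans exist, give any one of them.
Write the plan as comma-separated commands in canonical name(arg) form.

turn(right)

begin: (4, 2) facing up
1. turn(right) → (4, 2) facing right
nothing shorter than 1 reaches the goal.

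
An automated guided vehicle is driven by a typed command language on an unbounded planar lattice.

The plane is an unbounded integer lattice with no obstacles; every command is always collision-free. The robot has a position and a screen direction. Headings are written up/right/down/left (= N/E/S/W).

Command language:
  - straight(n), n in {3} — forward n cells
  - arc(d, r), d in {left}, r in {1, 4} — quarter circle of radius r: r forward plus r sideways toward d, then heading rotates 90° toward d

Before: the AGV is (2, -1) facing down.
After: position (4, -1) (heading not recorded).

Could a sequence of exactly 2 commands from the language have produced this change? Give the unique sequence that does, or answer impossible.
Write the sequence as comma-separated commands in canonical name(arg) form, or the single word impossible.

arc(left, 1), arc(left, 1)

begin: (2, -1) facing down
t=1 arc(left, 1) ⇒ (3, -2) facing right
t=2 arc(left, 1) ⇒ (4, -1) facing up
no rival 2-sequence matches.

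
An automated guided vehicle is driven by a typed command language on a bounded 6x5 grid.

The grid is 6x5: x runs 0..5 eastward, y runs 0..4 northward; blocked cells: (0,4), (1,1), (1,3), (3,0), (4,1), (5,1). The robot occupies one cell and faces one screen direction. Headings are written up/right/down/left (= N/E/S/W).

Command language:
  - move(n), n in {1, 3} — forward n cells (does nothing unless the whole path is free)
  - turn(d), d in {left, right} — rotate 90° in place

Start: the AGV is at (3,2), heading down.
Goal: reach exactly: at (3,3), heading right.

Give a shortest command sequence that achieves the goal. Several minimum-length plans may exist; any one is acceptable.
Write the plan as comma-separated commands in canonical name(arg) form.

turn(left), turn(left), move(1), turn(right)

begin: at (3,2), heading down
t=1 turn(left) ⇒ at (3,2), heading right
t=2 turn(left) ⇒ at (3,2), heading up
t=3 move(1) ⇒ at (3,3), heading up
t=4 turn(right) ⇒ at (3,3), heading right
no 3-step plan works, so 4 is optimal.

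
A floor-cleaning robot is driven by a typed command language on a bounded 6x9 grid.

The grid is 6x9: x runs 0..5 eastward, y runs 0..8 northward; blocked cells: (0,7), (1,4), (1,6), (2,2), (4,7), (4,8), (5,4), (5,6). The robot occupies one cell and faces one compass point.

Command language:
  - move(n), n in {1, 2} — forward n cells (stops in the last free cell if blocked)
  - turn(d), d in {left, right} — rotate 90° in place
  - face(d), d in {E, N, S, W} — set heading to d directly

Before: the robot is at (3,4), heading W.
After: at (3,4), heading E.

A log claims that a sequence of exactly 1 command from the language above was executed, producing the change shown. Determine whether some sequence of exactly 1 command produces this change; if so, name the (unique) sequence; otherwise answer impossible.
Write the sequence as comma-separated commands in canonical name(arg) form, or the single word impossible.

key: (3,4) unchanged — the single command moves nothing
from: at (3,4), heading W
step 1 (face(E)): at (3,4), heading E
no other 1-command option fits: unique.

face(E)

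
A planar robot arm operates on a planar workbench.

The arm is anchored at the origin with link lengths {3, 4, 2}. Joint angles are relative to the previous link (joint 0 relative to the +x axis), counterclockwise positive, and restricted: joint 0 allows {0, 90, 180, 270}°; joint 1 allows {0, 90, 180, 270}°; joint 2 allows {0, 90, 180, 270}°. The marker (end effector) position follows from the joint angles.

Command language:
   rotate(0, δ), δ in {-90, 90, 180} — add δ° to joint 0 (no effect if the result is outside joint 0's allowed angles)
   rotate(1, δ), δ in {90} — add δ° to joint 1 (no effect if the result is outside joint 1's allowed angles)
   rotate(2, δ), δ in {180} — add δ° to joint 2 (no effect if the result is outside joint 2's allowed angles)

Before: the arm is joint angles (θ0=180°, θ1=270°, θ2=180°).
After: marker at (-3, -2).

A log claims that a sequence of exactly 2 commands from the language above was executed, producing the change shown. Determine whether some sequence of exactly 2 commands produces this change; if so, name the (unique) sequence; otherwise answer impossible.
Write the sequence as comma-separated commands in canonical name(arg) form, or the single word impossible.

start: joint angles (θ0=180°, θ1=270°, θ2=180°)
t=1 rotate(1, 90) ⇒ joint angles (θ0=180°, θ1=0°, θ2=180°)
t=2 rotate(1, 90) ⇒ joint angles (θ0=180°, θ1=90°, θ2=180°)
all 25 alternatives checked — unique.

rotate(1, 90), rotate(1, 90)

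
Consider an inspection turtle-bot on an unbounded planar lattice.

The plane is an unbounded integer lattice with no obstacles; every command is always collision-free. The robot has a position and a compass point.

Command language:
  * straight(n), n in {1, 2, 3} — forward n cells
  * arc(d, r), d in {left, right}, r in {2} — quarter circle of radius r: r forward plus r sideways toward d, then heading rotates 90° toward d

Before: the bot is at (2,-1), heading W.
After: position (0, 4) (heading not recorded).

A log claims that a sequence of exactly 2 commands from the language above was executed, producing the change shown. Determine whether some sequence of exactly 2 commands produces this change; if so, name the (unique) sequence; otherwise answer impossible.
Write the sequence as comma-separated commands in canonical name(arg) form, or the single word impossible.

key: order matters: swapping arc(right, 2) and straight(3) lands elsewhere
initial: at (2,-1), heading W
step 1 (arc(right, 2)): at (0,1), heading N
step 2 (straight(3)): at (0,4), heading N
uniquely the one of 25 2-step routes that fits.

arc(right, 2), straight(3)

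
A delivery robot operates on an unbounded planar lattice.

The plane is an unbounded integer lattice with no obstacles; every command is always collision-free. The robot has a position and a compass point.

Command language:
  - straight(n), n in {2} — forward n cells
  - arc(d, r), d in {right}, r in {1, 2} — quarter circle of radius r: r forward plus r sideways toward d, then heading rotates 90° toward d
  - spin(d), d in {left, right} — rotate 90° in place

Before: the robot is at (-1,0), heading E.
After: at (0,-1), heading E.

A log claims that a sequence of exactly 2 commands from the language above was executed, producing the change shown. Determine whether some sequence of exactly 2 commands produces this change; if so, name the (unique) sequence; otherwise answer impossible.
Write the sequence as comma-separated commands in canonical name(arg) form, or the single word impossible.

arc(right, 1), spin(left)

key: running spin(left) before arc(right, 1) would end elsewhere — order is forced
from: at (-1,0), heading E
step 1 (arc(right, 1)): at (0,-1), heading S
step 2 (spin(left)): at (0,-1), heading E
no rival 2-sequence matches.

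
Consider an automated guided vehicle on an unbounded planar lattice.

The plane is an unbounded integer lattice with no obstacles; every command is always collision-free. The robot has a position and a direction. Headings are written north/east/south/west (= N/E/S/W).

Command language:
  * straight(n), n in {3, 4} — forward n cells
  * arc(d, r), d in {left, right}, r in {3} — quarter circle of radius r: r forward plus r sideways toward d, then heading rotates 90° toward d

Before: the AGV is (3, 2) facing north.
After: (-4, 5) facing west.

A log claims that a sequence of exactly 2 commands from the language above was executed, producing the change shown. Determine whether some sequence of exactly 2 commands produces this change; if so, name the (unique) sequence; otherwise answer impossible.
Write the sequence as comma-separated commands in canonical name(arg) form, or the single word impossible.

arc(left, 3), straight(4)

key: cell and facing (now W) both changed — the 2 commands mix motion and turning
initial: (3, 2) facing north
1. arc(left, 3) → (0, 5) facing west
2. straight(4) → (-4, 5) facing west
no other 2-command option fits: unique.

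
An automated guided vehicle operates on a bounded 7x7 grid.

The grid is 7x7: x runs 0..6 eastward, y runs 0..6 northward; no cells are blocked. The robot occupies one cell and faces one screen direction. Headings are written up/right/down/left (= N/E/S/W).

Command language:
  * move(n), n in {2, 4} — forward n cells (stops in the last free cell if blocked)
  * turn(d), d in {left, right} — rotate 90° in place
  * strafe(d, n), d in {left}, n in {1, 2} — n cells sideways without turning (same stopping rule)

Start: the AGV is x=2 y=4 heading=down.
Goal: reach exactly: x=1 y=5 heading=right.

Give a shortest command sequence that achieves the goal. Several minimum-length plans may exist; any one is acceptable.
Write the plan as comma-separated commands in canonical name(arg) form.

start: x=2 y=4 heading=down
step 1 (turn(left)): x=2 y=4 heading=right
step 2 (turn(left)): x=2 y=4 heading=up
step 3 (strafe(left, 1)): x=1 y=4 heading=up
step 4 (turn(right)): x=1 y=4 heading=right
step 5 (strafe(left, 1)): x=1 y=5 heading=right
nothing shorter than 5 reaches the goal.

turn(left), turn(left), strafe(left, 1), turn(right), strafe(left, 1)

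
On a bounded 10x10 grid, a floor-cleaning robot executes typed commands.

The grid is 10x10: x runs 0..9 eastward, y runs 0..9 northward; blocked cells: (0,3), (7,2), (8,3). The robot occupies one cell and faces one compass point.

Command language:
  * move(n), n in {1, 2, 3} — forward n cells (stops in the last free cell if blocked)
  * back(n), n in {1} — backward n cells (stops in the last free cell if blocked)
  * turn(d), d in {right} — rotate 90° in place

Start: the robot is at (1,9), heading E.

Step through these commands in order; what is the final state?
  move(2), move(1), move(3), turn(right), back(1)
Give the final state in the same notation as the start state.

initial: at (1,9), heading E
1. move(2) → at (3,9), heading E
2. move(1) → at (4,9), heading E
3. move(3) → at (7,9), heading E
4. turn(right) → at (7,9), heading S
5. back(1) → at (7,9), heading S

at (7,9), heading S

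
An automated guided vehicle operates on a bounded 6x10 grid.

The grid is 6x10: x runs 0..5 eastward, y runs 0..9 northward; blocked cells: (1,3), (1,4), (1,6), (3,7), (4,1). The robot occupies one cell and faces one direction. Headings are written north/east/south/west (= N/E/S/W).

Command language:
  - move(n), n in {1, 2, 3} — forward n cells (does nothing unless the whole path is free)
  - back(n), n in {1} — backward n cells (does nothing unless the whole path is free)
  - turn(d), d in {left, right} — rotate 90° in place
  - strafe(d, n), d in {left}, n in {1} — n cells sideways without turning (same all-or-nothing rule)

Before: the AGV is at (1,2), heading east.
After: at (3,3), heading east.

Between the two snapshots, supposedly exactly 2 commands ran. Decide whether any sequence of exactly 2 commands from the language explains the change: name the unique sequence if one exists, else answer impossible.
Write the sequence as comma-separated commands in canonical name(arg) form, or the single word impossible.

key: heading stays E — no command in the sequence turns
t0: at (1,2), heading east
[1] after move(2): at (3,2), heading east
[2] after strafe(left, 1): at (3,3), heading east
uniquely the one of 49 2-step routes that fits.

move(2), strafe(left, 1)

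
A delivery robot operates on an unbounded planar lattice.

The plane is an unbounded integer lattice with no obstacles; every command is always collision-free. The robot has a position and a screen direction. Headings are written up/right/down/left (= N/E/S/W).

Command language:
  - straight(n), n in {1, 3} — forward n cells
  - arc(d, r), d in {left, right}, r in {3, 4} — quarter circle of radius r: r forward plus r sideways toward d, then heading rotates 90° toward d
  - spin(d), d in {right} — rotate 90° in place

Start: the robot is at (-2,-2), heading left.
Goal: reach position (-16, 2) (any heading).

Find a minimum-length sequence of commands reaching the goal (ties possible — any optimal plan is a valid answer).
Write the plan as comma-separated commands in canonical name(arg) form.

straight(1), straight(1), arc(right, 4), arc(left, 4), arc(left, 4)

from: at (-2,-2), heading left
[1] after straight(1): at (-3,-2), heading left
[2] after straight(1): at (-4,-2), heading left
[3] after arc(right, 4): at (-8,2), heading up
[4] after arc(left, 4): at (-12,6), heading left
[5] after arc(left, 4): at (-16,2), heading down
nothing shorter than 5 reaches the goal.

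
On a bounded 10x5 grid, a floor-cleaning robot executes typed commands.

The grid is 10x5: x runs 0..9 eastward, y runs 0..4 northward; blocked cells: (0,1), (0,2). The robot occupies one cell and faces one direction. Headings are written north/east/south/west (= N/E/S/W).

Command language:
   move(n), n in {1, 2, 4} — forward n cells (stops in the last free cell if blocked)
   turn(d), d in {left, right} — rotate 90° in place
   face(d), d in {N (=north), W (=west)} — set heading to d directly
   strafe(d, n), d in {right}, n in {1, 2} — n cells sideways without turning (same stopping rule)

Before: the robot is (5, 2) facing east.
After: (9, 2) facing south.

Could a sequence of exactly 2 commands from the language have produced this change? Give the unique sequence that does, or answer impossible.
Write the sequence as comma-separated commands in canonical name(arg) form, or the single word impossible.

key: position moved to (9,2) AND the heading swung to S — translation plus rotation needed
begin: (5, 2) facing east
1. move(4) → (9, 2) facing east
2. turn(right) → (9, 2) facing south
uniquely the one of 81 2-step routes that fits.

move(4), turn(right)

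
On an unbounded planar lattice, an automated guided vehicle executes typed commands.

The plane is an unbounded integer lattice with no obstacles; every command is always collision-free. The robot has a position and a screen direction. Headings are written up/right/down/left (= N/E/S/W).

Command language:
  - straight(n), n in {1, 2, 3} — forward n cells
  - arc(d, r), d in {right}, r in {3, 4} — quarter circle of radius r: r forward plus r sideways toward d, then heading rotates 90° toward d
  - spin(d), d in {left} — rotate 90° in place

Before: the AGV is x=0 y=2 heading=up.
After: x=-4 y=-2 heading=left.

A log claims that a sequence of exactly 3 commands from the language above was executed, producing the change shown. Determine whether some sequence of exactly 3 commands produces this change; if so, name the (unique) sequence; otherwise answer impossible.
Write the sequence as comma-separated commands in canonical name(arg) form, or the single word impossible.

spin(left), spin(left), arc(right, 4)

key: running arc(right, 4) before spin(left) would end elsewhere — order is forced
initial: x=0 y=2 heading=up
[1] after spin(left): x=0 y=2 heading=left
[2] after spin(left): x=0 y=2 heading=down
[3] after arc(right, 4): x=-4 y=-2 heading=left
all 216 alternatives checked — unique.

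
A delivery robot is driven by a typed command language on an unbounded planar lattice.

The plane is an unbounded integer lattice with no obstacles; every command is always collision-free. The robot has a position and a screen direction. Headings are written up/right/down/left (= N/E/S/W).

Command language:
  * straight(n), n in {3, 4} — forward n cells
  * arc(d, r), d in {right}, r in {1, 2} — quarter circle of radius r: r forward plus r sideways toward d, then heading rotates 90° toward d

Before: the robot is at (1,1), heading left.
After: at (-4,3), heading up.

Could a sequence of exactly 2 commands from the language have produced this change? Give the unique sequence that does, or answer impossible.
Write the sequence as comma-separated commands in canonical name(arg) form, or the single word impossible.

straight(3), arc(right, 2)

key: cell and facing (now N) both changed — the 2 commands mix motion and turning
initial: at (1,1), heading left
step 1 (straight(3)): at (-2,1), heading left
step 2 (arc(right, 2)): at (-4,3), heading up
all 16 alternatives checked — unique.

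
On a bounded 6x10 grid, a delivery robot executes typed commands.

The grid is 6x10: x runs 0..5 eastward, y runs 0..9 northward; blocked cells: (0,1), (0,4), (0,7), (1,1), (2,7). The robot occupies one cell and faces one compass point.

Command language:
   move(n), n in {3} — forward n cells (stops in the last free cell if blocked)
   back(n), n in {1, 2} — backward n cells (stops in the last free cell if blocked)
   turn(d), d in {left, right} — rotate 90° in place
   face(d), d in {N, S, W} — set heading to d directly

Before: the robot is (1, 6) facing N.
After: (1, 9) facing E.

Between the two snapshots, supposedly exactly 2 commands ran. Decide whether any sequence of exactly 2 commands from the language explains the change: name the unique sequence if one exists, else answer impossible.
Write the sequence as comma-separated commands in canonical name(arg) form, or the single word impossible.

key: running turn(right) before move(3) would end elsewhere — order is forced
begin: (1, 6) facing N
step 1 (move(3)): (1, 9) facing N
step 2 (turn(right)): (1, 9) facing E
uniquely the one of 64 2-step routes that fits.

move(3), turn(right)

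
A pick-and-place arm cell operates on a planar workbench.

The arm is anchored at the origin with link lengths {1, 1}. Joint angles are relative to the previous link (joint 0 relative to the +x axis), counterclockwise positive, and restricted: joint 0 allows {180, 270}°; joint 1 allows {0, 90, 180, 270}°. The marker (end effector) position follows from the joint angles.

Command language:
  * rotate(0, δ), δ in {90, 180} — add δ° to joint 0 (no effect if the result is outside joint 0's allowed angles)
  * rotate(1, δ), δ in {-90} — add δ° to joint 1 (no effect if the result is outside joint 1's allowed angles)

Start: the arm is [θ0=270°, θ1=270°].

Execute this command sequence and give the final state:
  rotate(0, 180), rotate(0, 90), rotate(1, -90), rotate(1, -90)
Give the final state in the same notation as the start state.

t0: [θ0=270°, θ1=270°]
1. rotate(0, 180) → [θ0=270°, θ1=270°]
2. rotate(0, 90) → [θ0=270°, θ1=270°]
3. rotate(1, -90) → [θ0=270°, θ1=180°]
4. rotate(1, -90) → [θ0=270°, θ1=90°]

[θ0=270°, θ1=90°]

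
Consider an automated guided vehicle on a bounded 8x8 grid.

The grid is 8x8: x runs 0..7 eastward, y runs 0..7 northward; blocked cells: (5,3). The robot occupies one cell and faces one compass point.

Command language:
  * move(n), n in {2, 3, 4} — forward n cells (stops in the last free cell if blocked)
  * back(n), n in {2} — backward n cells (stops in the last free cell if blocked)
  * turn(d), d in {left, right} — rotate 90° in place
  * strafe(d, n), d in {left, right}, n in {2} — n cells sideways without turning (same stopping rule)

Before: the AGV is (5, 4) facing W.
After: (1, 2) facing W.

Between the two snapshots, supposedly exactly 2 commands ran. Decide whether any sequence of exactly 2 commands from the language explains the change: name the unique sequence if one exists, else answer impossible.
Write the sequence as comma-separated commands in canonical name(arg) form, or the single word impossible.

key: heading stays W — no command in the sequence turns
t0: (5, 4) facing W
step 1 (move(4)): (1, 4) facing W
step 2 (strafe(left, 2)): (1, 2) facing W
uniquely the one of 64 2-step routes that fits.

move(4), strafe(left, 2)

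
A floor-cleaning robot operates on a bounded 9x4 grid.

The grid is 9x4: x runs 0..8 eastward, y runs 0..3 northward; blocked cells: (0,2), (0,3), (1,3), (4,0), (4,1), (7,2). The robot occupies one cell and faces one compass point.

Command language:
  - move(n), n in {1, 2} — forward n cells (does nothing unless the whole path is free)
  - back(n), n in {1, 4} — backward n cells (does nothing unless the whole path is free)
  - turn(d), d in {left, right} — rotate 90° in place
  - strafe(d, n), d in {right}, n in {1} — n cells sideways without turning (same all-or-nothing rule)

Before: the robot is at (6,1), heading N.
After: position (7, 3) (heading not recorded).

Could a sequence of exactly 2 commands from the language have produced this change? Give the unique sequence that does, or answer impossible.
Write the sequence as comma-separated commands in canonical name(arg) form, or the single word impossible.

move(2), strafe(right, 1)

key: order matters: swapping move(2) and strafe(right, 1) lands elsewhere
begin: at (6,1), heading N
step 1 (move(2)): at (6,3), heading N
step 2 (strafe(right, 1)): at (7,3), heading N
no other 2-command option fits: unique.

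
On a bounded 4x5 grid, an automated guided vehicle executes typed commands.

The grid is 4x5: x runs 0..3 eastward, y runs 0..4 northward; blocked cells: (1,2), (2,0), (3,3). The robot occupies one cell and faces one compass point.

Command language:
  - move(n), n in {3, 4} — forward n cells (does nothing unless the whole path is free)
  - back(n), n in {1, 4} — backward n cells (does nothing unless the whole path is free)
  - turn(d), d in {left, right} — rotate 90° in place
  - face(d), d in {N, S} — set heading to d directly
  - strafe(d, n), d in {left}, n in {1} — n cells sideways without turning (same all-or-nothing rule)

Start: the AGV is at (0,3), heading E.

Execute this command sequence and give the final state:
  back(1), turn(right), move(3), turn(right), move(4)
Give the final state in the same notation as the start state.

at (0,0), heading W

from: at (0,3), heading E
step 1 (back(1)): at (0,3), heading E
step 2 (turn(right)): at (0,3), heading S
step 3 (move(3)): at (0,0), heading S
step 4 (turn(right)): at (0,0), heading W
step 5 (move(4)): at (0,0), heading W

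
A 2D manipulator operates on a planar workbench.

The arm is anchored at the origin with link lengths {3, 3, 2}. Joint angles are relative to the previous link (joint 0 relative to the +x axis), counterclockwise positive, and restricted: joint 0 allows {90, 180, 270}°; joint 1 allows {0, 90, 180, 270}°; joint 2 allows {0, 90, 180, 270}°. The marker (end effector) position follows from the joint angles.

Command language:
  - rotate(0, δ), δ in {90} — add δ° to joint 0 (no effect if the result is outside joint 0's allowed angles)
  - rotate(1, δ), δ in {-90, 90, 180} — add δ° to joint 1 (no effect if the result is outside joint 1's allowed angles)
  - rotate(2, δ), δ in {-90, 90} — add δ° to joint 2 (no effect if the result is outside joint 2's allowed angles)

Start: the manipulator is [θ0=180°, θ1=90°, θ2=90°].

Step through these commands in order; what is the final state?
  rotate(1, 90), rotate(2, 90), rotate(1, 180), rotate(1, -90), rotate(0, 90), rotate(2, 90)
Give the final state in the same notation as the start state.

initial: [θ0=180°, θ1=90°, θ2=90°]
[1] after rotate(1, 90): [θ0=180°, θ1=180°, θ2=90°]
[2] after rotate(2, 90): [θ0=180°, θ1=180°, θ2=180°]
[3] after rotate(1, 180): [θ0=180°, θ1=0°, θ2=180°]
[4] after rotate(1, -90): [θ0=180°, θ1=270°, θ2=180°]
[5] after rotate(0, 90): [θ0=270°, θ1=270°, θ2=180°]
[6] after rotate(2, 90): [θ0=270°, θ1=270°, θ2=270°]

[θ0=270°, θ1=270°, θ2=270°]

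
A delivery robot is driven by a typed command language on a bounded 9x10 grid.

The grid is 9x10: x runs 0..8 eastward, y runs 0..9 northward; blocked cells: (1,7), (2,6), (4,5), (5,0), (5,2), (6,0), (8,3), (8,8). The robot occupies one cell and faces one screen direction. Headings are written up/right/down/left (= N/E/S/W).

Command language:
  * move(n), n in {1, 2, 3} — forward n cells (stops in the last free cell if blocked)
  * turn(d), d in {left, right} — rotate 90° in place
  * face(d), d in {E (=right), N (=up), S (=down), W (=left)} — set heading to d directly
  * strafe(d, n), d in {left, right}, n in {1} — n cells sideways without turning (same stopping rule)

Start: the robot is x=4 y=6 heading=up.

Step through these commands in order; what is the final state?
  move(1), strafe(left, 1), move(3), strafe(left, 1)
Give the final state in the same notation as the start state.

x=2 y=9 heading=up

t0: x=4 y=6 heading=up
step 1 (move(1)): x=4 y=7 heading=up
step 2 (strafe(left, 1)): x=3 y=7 heading=up
step 3 (move(3)): x=3 y=9 heading=up
step 4 (strafe(left, 1)): x=2 y=9 heading=up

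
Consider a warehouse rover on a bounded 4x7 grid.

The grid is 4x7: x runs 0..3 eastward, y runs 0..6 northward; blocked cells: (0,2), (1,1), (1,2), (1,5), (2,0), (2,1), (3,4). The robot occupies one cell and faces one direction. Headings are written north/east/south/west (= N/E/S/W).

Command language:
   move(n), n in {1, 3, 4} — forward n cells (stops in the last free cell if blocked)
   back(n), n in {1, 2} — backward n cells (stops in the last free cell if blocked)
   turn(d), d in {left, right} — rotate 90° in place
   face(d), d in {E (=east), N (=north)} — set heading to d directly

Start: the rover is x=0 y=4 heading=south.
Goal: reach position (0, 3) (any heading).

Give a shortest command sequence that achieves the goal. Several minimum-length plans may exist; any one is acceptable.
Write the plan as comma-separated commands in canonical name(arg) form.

initial: x=0 y=4 heading=south
step 1 (move(3)): x=0 y=3 heading=south
no 0-step plan works, so 1 is optimal.

move(3)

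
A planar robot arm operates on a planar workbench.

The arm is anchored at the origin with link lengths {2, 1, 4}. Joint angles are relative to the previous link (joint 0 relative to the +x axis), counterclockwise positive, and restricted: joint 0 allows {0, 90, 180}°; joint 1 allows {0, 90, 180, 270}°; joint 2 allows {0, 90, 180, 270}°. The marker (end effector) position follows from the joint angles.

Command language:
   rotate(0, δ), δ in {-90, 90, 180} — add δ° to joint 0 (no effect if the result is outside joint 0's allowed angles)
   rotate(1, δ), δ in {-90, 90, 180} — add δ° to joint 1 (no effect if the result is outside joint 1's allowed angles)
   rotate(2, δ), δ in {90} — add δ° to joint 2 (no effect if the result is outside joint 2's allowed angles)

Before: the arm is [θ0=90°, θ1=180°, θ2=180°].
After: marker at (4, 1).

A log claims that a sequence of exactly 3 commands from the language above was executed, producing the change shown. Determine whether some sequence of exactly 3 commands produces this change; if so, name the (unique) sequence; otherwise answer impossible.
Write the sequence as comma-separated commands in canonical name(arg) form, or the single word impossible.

from: [θ0=90°, θ1=180°, θ2=180°]
1. rotate(2, 90) → [θ0=90°, θ1=180°, θ2=270°]
2. rotate(2, 90) → [θ0=90°, θ1=180°, θ2=0°]
3. rotate(2, 90) → [θ0=90°, θ1=180°, θ2=90°]
all 343 alternatives checked — unique.

rotate(2, 90), rotate(2, 90), rotate(2, 90)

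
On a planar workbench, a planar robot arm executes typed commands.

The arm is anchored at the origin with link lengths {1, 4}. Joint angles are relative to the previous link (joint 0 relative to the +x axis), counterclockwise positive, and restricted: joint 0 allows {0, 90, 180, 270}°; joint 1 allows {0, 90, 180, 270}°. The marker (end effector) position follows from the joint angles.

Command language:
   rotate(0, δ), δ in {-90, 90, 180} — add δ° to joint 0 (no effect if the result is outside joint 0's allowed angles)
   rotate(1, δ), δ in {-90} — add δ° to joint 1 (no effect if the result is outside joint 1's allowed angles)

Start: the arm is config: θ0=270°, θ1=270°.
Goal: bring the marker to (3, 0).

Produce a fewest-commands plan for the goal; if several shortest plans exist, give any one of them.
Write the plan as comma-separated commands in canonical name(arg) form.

rotate(1, -90), rotate(0, -90)

start: config: θ0=270°, θ1=270°
t=1 rotate(1, -90) ⇒ config: θ0=270°, θ1=180°
t=2 rotate(0, -90) ⇒ config: θ0=180°, θ1=180°
shorter routes all fall short; 2 is best.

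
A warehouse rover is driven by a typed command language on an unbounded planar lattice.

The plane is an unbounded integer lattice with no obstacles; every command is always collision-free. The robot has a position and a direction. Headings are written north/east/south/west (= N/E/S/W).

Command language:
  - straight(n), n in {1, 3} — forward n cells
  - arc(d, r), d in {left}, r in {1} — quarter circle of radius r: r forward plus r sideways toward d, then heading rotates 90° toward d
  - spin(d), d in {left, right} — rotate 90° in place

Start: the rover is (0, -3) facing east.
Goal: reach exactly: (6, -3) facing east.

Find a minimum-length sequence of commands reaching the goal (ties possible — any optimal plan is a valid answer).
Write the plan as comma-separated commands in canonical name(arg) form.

begin: (0, -3) facing east
[1] after straight(3): (3, -3) facing east
[2] after straight(3): (6, -3) facing east
shorter routes all fall short; 2 is best.

straight(3), straight(3)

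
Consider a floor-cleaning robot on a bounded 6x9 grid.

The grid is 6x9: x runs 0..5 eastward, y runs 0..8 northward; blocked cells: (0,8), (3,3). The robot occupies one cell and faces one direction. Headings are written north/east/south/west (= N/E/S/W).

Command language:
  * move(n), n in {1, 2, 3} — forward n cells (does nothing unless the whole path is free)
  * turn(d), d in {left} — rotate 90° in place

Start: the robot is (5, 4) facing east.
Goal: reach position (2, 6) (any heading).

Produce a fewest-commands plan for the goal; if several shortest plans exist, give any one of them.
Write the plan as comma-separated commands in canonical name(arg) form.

t0: (5, 4) facing east
step 1 (turn(left)): (5, 4) facing north
step 2 (move(2)): (5, 6) facing north
step 3 (turn(left)): (5, 6) facing west
step 4 (move(3)): (2, 6) facing west
nothing shorter than 4 reaches the goal.

turn(left), move(2), turn(left), move(3)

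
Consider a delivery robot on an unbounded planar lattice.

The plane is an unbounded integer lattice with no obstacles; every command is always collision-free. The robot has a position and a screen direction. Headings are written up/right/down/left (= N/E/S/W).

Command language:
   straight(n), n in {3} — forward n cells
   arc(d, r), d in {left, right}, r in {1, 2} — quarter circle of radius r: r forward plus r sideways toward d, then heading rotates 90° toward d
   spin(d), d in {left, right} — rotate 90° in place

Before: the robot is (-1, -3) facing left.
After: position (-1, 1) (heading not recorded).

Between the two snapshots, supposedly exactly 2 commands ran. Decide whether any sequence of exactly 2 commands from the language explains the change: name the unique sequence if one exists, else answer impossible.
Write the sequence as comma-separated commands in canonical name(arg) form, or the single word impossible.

arc(right, 2), arc(right, 2)

start: (-1, -3) facing left
t=1 arc(right, 2) ⇒ (-3, -1) facing up
t=2 arc(right, 2) ⇒ (-1, 1) facing right
uniquely the one of 49 2-step routes that fits.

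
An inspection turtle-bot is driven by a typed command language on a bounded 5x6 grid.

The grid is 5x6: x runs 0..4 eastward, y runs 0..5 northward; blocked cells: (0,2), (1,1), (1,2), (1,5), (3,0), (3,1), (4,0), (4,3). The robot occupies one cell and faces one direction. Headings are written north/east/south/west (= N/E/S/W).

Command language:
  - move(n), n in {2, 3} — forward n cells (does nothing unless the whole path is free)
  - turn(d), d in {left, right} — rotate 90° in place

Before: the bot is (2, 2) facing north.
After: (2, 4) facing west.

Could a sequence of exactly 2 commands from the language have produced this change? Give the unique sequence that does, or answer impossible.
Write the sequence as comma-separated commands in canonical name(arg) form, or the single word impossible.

move(2), turn(left)

key: position moved to (2,4) AND the heading swung to W — translation plus rotation needed
from: (2, 2) facing north
step 1 (move(2)): (2, 4) facing north
step 2 (turn(left)): (2, 4) facing west
uniquely the one of 16 2-step routes that fits.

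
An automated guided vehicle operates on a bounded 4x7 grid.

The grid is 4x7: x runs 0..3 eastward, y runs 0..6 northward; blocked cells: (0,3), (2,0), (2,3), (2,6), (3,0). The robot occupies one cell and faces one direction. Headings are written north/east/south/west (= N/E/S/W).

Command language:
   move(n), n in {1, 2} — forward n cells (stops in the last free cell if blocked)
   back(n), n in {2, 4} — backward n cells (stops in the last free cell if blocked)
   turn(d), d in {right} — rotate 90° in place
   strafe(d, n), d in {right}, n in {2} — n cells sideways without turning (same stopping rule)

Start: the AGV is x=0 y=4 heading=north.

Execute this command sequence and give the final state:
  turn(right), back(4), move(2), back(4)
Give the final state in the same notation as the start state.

t0: x=0 y=4 heading=north
t=1 turn(right) ⇒ x=0 y=4 heading=east
t=2 back(4) ⇒ x=0 y=4 heading=east
t=3 move(2) ⇒ x=2 y=4 heading=east
t=4 back(4) ⇒ x=0 y=4 heading=east

x=0 y=4 heading=east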